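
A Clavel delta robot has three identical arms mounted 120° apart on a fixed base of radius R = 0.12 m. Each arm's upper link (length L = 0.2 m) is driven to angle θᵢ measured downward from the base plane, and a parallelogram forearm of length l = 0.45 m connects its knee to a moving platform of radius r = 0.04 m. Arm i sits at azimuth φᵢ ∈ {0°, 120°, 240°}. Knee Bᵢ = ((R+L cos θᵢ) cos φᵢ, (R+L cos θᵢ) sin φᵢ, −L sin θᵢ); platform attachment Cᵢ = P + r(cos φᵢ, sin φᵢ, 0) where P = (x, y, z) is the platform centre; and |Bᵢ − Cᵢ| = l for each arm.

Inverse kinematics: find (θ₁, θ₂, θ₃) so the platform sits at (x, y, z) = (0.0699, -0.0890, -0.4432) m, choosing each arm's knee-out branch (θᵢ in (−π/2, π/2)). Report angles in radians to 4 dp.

rotate P by −φ1: (0.0699, -0.0890, -0.4432)
  A=0.0101, B=-0.4432, C=(l²−L²−A²−y'²−z²)/(2L)=-0.1049
  √(A²+B²)=0.4433;  θ1 = -1.5480+1.8096 ≈ 0.2616
arm 2 (φ=120.0°): x'=-0.1120, y'=-0.0160
  e−x'=0.1920;  (l²−L²−(e−x')²−y'²−z²)/2L = -0.1776
  √(A²+B²)=0.4830;  θ2 = -1.1619+1.9474 ≈ 0.7855
φ3=240.0° → target in arm frame (0.0421, 0.1050)
  A cos θ + B sin θ = C:  0.0379·cos θ + -0.4432·sin θ = -0.1160
  γ=atan2(-0.4432,0.0379)=-1.4855;  ψ=arccos(-0.2607)=1.8346;  θ3=γ+ψ≈0.3490

θ₁ = 0.2616, θ₂ = 0.7855, θ₃ = 0.3490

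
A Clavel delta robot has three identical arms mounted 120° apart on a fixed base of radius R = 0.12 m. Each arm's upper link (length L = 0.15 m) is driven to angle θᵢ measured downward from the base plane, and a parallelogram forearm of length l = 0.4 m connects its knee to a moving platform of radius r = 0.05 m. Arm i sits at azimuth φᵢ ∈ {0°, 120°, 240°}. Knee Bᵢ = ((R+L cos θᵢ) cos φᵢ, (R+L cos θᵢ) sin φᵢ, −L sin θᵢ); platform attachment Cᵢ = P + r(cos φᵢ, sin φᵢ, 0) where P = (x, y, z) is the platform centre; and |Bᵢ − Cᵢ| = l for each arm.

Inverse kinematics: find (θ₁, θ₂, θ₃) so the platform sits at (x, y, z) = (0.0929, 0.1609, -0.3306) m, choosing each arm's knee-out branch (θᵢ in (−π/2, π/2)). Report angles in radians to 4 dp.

φ1=0.0° → target in arm frame (0.0929, 0.1609)
  A=-0.0229, B=-0.3306, C=(l²−L²−A²−y'²−z²)/(2L)=0.0060
  γ=atan2(-0.3306,-0.0229)=-1.6400;  ψ=arccos(0.0180)=1.5528;  θ1=γ+ψ≈-0.0872
arm 2 (φ=120.0°): x'=0.0929, y'=-0.1609
  A=-0.0229, B=-0.3306, C=(l²−L²−A²−y'²−z²)/(2L)=0.0060
  √(A²+B²)=0.3314;  θ2 = -1.6399+1.5528 ≈ -0.0871
rotate P by −φ3: (-0.1858, 0.0000, -0.3306)
  A cos θ + B sin θ = C:  0.2558·cos θ + -0.3306·sin θ = -0.1241
  γ=atan2(-0.3306,0.2558)=-0.9123;  ψ=arccos(-0.2969)=1.8722;  θ3=γ+ψ≈0.9599

θ₁ = -0.0872, θ₂ = -0.0871, θ₃ = 0.9599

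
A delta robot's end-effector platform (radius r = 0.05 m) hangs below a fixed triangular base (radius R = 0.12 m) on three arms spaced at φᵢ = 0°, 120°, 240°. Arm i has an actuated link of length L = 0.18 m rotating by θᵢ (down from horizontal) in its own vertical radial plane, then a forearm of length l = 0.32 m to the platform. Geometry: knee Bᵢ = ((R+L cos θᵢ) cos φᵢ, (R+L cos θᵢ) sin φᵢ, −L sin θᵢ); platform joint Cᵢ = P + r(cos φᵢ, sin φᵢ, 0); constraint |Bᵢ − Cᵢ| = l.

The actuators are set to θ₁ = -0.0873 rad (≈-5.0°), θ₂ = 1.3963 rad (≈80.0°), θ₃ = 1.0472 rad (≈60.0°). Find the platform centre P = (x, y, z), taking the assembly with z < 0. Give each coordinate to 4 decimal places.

(0.2016, -0.0720, -0.2924)

arm 1 at φ=0.0°: ρ1 = 0.2493;  centre 1 = (0.2493, 0.0000, 0.0157)
arm 2 at φ=120.0°: ρ2 = 0.1013;  centre 2 = (-0.0506, 0.0877, -0.1773)
centre 3 = (0.1600·cos240.0°, 0.1600·sin240.0°, -0.1559) = (-0.0800, -0.1386, -0.1559)
|centre ₂|²−|centre ₁|² = -0.0207;  |centre ₃|²−|centre ₁|² = -0.0125
[-0.5999 0.1754 -0.3859]·P = -0.0207;  [-0.6586 -0.2771 -0.3432]·P = -0.0125
det = 0.2817;  x = 0.0282+-0.5932z,  y = -0.0218+0.1715z
sphere 1 gives Az²+Bz+C=0 with A=1.3813, B=0.2235, C=-0.0528;  B²−4AC=0.3415;  roots -0.2924, 0.1306;  negative root z = -0.2924
x = 0.2016, y = -0.0720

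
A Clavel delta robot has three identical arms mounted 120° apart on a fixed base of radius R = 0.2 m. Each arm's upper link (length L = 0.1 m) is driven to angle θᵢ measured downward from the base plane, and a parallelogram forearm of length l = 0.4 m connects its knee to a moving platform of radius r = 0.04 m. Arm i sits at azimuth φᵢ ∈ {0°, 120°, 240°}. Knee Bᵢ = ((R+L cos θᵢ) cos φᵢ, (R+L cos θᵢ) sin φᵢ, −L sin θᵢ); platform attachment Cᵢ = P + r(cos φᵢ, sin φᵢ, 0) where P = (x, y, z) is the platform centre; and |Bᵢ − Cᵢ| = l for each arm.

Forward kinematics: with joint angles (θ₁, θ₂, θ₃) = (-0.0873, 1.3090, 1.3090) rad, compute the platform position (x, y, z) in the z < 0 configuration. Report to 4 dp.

centre 1 = (0.2596·cos0.0°, 0.2596·sin0.0°, 0.0087) = (0.2596, 0.0000, 0.0087)
φ2=120.0°: virtual centre (-0.0929, 0.1610, -0.0966), radius l
arm 3 at φ=240.0°: (R−r)+L cos θ3 = 0.1859;  centre 3 = (-0.0929, -0.1610, -0.0966)
subtract pairs → two planes through P
[-0.7051 0.3220 -0.2106]·P = -0.0236;  [-0.7051 -0.3220 -0.2106]·P = -0.0236
det = 0.4540;  x = 0.0335+-0.2987z,  y = 0.0000+0.0000z
sphere 1 gives Az²+Bz+C=0 with A=1.0892, B=0.1177, C=-0.1088;  B²−4AC=0.4878;  roots -0.3746, 0.2666;  negative root z = -0.3746
x = 0.1454, y = 0.0000

(0.1454, 0.0000, -0.3746)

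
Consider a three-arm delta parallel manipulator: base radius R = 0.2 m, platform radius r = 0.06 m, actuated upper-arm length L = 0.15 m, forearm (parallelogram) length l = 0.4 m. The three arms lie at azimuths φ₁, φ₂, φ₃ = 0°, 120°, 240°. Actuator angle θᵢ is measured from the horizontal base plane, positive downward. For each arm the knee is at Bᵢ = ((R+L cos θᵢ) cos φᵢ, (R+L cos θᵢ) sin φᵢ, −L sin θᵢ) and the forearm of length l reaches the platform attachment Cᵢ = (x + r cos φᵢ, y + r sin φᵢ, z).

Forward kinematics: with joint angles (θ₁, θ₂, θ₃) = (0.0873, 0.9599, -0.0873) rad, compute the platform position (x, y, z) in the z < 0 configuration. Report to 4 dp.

(0.0494, -0.1180, -0.3105)

arm 1 at φ=0.0°: e+L cos θ1 = 0.2894;  S1 = (0.2894, 0.0000, -0.0131)
S2 = (0.2260·cos120.0°, 0.2260·sin120.0°, -0.1229) = (-0.1130, 0.1958, -0.1229)
arm 3 at φ=240.0°: e+L cos θ3 = 0.2894;  S3 = (-0.1447, -0.2507, 0.0131)
|S₂|²−|S₁|² = -0.0177;  |S₃|²−|S₁|² = 0.0000
[-0.8049 0.3915 -0.2196]·P = -0.0177;  [-0.8683 -0.5013 0.0523]·P = 0.0000
Cramer: x(z) = 0.0120-0.1205z;  y(z) = -0.0207+0.3131z
quadratic in z: (1.1126)z²+(0.0801)z+(-0.0824)=0, √Δ=0.6109 → z ∈ {-0.3105, 0.2386}; z = -0.3105 (taking z<0)
x = 0.0494, y = -0.1180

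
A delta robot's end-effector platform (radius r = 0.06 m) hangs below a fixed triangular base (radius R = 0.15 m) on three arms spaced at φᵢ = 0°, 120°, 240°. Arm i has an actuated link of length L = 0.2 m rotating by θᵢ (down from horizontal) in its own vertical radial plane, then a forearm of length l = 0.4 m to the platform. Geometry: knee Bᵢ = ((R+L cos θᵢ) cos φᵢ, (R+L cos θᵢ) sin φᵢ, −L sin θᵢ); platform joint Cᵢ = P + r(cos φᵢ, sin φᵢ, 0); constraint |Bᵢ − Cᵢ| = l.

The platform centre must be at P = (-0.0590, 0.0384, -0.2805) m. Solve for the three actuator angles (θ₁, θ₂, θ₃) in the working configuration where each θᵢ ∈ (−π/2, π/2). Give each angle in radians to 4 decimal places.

arm 1 (φ=0.0°): x'=-0.0590, y'=0.0384
  A cos θ + B sin θ = C:  0.1490·cos θ + -0.2805·sin θ = 0.0441
  θ1 = atan2(B,A) + arccos(C/0.3176) = 0.3490
φ2=120.0° → target in arm frame (0.0628, 0.0319)
  A=0.0272, B=-0.2805, C=(l²−L²−A²−y'²−z²)/(2L)=0.0989
  γ=atan2(-0.2805,0.0272)=-1.4740;  ψ=arccos(0.3509)=1.2122;  θ2=γ+ψ≈-0.2617
φ3=240.0° → target in arm frame (-0.0038, -0.0703)
  A=0.0938, B=-0.2805, C=(l²−L²−A²−y'²−z²)/(2L)=0.0690
  √(A²+B²)=0.2958;  θ3 = -1.2482+1.3354 ≈ 0.0872

θ₁ = 0.3490, θ₂ = -0.2617, θ₃ = 0.0872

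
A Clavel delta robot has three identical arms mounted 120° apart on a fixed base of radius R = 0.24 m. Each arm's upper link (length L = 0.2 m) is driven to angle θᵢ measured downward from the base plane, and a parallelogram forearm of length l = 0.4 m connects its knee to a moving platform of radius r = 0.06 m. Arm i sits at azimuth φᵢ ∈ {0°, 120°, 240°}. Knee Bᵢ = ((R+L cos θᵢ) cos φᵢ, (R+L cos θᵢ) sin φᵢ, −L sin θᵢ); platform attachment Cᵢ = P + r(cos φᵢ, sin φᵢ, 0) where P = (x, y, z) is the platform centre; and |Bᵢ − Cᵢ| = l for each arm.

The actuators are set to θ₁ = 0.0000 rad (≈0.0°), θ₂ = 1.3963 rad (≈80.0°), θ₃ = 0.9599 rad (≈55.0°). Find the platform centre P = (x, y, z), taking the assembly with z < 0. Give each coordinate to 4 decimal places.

(0.1670, -0.0726, -0.3307)

centre 1 = (0.3800·cos0.0°, 0.3800·sin0.0°, 0.0000) = (0.3800, 0.0000, 0.0000)
arm 2 at φ=120.0°: e+L cos θ2 = 0.2147;  centre 2 = (-0.1074, 0.1860, -0.1970)
centre 3 = (0.2947·cos240.0°, 0.2947·sin240.0°, -0.1638) = (-0.1474, -0.2552, -0.1638)
|centre ₂|²−|centre ₁|² = -0.0595;  |centre ₃|²−|centre ₁|² = -0.0307
linear system: -0.9747x+0.3719y = -0.0595−-0.3939z; -1.0547x+-0.5105y = -0.0307−-0.3277z
det = 0.8898;  x = 0.0470+-0.3629z,  y = -0.0369+0.1080z
into |P−centre ₁|² = l²: 1.1434z² + 0.2338z + -0.0477 = 0;  Δ = 0.2729;  z = -0.3307 or 0.1262 → z<0 root = -0.3307
x = 0.1670, y = -0.0726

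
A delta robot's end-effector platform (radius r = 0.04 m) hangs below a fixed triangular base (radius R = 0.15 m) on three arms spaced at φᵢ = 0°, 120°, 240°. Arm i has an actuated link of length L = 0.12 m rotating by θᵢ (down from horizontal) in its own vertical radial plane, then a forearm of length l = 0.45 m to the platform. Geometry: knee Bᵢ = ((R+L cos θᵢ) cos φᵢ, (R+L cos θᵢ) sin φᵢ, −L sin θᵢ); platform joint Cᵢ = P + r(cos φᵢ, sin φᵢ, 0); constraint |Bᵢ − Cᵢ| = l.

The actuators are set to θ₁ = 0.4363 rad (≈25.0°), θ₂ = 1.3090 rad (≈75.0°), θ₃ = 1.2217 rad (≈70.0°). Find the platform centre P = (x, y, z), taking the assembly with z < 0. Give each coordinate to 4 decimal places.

S1 = (0.2188·cos0.0°, 0.2188·sin0.0°, -0.0507) = (0.2188, 0.0000, -0.0507)
arm 2 at φ=120.0°: e+L cos θ2 = 0.1411;  S2 = (-0.0705, 0.1222, -0.1159)
φ3=240.0°: virtual centre (-0.0755, -0.1308, -0.1128), radius l
eliminate P² terms by subtracting sphere 1 from 2 and 3
linear system: -0.5786x+0.2443y = -0.0171−-0.1304z; -0.5886x+-0.2616y = -0.0149−-0.1241z
det = 0.2952;  x = 0.0275+-0.2183z,  y = -0.0049+0.0168z
into |P−S₁|² = l²: 1.0479z² + 0.1848z + -0.1633 = 0;  Δ = 0.7187;  z = -0.4927 or 0.3163 → z<0 root = -0.4927
x = 0.1350, y = -0.0131

(0.1350, -0.0131, -0.4927)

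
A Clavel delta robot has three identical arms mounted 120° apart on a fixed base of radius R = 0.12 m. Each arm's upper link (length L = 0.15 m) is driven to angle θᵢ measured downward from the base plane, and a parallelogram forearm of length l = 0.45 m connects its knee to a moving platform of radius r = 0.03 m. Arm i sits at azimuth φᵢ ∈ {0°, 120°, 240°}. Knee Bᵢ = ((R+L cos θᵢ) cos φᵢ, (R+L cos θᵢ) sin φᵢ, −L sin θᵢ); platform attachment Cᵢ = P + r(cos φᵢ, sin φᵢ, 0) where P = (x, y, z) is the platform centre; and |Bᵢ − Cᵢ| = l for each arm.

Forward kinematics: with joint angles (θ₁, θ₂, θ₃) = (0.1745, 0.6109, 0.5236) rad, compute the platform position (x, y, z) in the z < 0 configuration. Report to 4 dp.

φ1=0.0°: virtual centre (0.2377, 0.0000, -0.0260), radius l
arm 2 at φ=120.0°: (R−r)+L cos θ2 = 0.2129;  O2 = (-0.1064, 0.1844, -0.0860)
arm 3 at φ=240.0°: (R−r)+L cos θ3 = 0.2199;  O3 = (-0.1100, -0.1904, -0.0750)
subtract pairs → two planes through P
plane₁₂: -0.6883x+0.3687y+-0.1200z = -0.0045
Cramer: x(z) = 0.0056-0.1578z;  y(z) = -0.0017+0.0309z
quadratic in z: (1.0258)z²+(0.1252)z+(-0.1479)=0, √Δ=0.7891 → z ∈ {-0.4456, 0.3236}; z = -0.4456 (taking z<0)
x = 0.0759, y = -0.0155

(0.0759, -0.0155, -0.4456)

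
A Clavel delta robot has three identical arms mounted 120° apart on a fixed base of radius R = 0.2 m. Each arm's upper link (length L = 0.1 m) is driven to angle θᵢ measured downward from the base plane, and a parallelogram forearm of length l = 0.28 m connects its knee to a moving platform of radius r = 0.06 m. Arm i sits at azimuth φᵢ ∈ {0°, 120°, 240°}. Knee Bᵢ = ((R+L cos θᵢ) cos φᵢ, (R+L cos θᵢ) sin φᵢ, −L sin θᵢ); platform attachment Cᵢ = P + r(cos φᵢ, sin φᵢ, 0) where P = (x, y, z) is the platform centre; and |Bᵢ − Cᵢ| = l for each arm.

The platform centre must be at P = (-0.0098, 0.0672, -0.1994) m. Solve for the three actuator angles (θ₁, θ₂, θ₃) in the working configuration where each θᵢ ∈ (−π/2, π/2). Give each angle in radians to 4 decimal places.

rotate P by −φ1: (-0.0098, 0.0672, -0.1994)
  e−x'=0.1498;  (l²−L²−(e−x')²−y'²−z²)/2L = 0.0084
  γ=atan2(-0.1994,0.1498)=-0.9265;  ψ=arccos(0.0338)=1.5370;  θ1=γ+ψ≈0.6105
rotate P by −φ2: (0.0631, -0.0251, -0.1994)
  A=0.0769, B=-0.1994, C=(l²−L²−A²−y'²−z²)/(2L)=0.1105
  γ=atan2(-0.1994,0.0769)=-1.2027;  ψ=arccos(0.5169)=1.0275;  θ2=γ+ψ≈-0.1752
arm 3 (φ=240.0°): x'=-0.0533, y'=-0.0421
  e−x'=0.1933;  (l²−L²−(e−x')²−y'²−z²)/2L = -0.0525
  θ3 = atan2(B,A) + arccos(C/0.2777) = 0.9600

θ₁ = 0.6105, θ₂ = -0.1752, θ₃ = 0.9600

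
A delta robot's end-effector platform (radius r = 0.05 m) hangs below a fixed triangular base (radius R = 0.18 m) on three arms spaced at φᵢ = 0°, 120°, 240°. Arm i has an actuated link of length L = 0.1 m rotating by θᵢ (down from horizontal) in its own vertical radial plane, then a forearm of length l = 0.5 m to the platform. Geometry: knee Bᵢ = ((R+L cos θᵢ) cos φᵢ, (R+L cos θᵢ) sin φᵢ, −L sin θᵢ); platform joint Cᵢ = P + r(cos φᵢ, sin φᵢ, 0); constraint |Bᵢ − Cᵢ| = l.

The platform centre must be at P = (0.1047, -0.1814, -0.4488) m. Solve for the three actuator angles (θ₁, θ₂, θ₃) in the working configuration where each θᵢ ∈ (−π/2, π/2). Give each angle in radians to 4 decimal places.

arm 1 (φ=0.0°): x'=0.1047, y'=-0.1814
  A=0.0253, B=-0.4488, C=(l²−L²−A²−y'²−z²)/(2L)=0.0252
  γ=atan2(-0.4488,0.0253)=-1.5145;  ψ=arccos(0.0560)=1.5148;  θ1=γ+ψ≈0.0003
rotate P by −φ2: (-0.2094, 0.0000, -0.4488)
  A cos θ + B sin θ = C:  0.3394·cos θ + -0.4488·sin θ = -0.3832
  √(A²+B²)=0.5627;  θ2 = -0.9232+2.3200 ≈ 1.3967
arm 3 (φ=240.0°): x'=0.1047, y'=0.1814
  e−x'=0.0253;  (l²−L²−(e−x')²−y'²−z²)/2L = 0.0252
  √(A²+B²)=0.4495;  θ3 = -1.5146+1.5147 ≈ 0.0001

θ₁ = 0.0003, θ₂ = 1.3967, θ₃ = 0.0001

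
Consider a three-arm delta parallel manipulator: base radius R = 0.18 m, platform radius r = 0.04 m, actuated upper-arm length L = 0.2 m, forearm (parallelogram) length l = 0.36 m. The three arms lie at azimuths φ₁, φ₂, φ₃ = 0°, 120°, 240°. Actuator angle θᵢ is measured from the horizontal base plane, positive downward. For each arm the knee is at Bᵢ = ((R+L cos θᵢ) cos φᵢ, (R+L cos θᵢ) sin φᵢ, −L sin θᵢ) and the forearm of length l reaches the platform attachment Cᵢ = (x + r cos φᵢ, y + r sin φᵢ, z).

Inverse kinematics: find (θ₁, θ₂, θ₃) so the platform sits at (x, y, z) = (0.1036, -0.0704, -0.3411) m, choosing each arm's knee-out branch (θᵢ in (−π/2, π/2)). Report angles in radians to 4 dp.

θ₁ = 0.3494, θ₂ = 1.2216, θ₃ = 0.7854

arm 1 (φ=0.0°): x'=0.1036, y'=-0.0704
  A=0.0364, B=-0.3411, C=(l²−L²−A²−y'²−z²)/(2L)=-0.0826
  √(A²+B²)=0.3430;  θ1 = -1.4645+1.8139 ≈ 0.3494
arm 2 (φ=120.0°): x'=-0.1128, y'=-0.0545
  A=0.2528, B=-0.3411, C=(l²−L²−A²−y'²−z²)/(2L)=-0.2340
  θ2 = atan2(B,A) + arccos(C/0.4245) = 1.2216
φ3=240.0° → target in arm frame (0.0092, 0.1249)
  e−x'=0.1308;  (l²−L²−(e−x')²−y'²−z²)/2L = -0.1487
  θ3 = atan2(B,A) + arccos(C/0.3653) = 0.7854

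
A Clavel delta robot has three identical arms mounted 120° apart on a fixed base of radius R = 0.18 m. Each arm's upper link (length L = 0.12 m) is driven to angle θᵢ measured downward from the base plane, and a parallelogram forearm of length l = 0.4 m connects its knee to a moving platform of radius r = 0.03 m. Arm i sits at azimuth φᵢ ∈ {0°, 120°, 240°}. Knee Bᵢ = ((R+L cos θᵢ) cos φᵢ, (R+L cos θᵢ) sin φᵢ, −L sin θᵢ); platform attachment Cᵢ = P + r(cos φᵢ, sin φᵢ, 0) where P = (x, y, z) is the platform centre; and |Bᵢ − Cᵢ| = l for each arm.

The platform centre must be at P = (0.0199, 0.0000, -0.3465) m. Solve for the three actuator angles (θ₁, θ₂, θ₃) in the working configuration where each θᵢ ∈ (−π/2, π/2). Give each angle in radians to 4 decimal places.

arm 1 (φ=0.0°): x'=0.0199, y'=0.0000
  e−x'=0.1301;  (l²−L²−(e−x')²−y'²−z²)/2L = 0.0359
  √(A²+B²)=0.3701;  θ1 = -1.2116+1.4737 ≈ 0.2621
rotate P by −φ2: (-0.0099, -0.0172, -0.3465)
  A=0.1599, B=-0.3465, C=(l²−L²−A²−y'²−z²)/(2L)=-0.0014
  γ=atan2(-0.3465,0.1599)=-1.1383;  ψ=arccos(-0.0037)=1.5745;  θ2=γ+ψ≈0.4362
arm 3 (φ=240.0°): x'=-0.0100, y'=0.0172
  A cos θ + B sin θ = C:  0.1600·cos θ + -0.3465·sin θ = -0.0014
  γ=atan2(-0.3465,0.1600)=-1.1383;  ψ=arccos(-0.0037)=1.5745;  θ3=γ+ψ≈0.4362

θ₁ = 0.2621, θ₂ = 0.4362, θ₃ = 0.4362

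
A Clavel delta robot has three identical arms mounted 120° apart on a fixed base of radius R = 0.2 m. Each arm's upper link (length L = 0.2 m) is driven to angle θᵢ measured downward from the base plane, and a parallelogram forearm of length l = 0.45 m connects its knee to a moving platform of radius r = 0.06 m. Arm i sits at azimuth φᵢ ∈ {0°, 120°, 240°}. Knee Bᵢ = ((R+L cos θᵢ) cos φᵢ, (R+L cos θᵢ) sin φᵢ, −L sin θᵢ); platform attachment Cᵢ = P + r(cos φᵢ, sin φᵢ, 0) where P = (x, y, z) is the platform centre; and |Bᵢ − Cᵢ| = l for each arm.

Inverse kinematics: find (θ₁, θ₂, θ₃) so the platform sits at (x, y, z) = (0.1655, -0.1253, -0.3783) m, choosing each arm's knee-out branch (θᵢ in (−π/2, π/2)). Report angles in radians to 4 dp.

θ₁ = -0.0873, θ₂ = 1.2216, θ₃ = 0.5236

arm 1 (φ=0.0°): x'=0.1655, y'=-0.1253
  A=-0.0255, B=-0.3783, C=(l²−L²−A²−y'²−z²)/(2L)=0.0076
  √(A²+B²)=0.3792;  θ1 = -1.6381+1.5508 ≈ -0.0873
φ2=120.0° → target in arm frame (-0.1913, -0.0807)
  A=0.3313, B=-0.3783, C=(l²−L²−A²−y'²−z²)/(2L)=-0.2421
  θ2 = atan2(B,A) + arccos(C/0.5028) = 1.2216
φ3=240.0° → target in arm frame (0.0258, 0.2060)
  A cos θ + B sin θ = C:  0.1142·cos θ + -0.3783·sin θ = -0.0902
  √(A²+B²)=0.3952;  θ3 = -1.2775+1.8011 ≈ 0.5236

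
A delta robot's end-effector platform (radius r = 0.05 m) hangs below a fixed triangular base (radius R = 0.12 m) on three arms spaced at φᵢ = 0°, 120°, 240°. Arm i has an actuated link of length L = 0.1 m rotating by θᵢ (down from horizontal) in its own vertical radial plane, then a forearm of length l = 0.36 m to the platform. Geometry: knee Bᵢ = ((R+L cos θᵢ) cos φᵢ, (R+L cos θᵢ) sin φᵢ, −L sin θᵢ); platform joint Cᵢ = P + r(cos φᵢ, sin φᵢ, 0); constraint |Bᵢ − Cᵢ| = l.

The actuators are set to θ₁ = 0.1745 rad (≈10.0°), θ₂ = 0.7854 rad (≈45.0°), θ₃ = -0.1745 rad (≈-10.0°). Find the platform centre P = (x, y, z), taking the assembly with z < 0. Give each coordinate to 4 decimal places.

arm 1 at φ=0.0°: ρ1 = 0.1685;  O1 = (0.1685, 0.0000, -0.0174)
φ2=120.0°: virtual centre (-0.0704, 0.1219, -0.0707), radius l
arm 3 at φ=240.0°: ρ3 = 0.1685;  O3 = (-0.0842, -0.1459, 0.0174)
|O₂|²−|O₁|² = -0.0039;  |O₃|²−|O₁|² = 0.0000
[-0.4777 0.2437 -0.1067]·P = -0.0039;  [-0.5054 -0.2918 0.0694]·P = 0.0000
Cramer: x(z) = 0.0043-0.0541z;  y(z) = -0.0075+0.3317z
sphere 1 gives Az²+Bz+C=0 with A=1.1130, B=0.0475, C=-0.1023;  B²−4AC=0.4577;  roots -0.3253, 0.2826;  negative root z = -0.3253
x = 0.0219, y = -0.1154

(0.0219, -0.1154, -0.3253)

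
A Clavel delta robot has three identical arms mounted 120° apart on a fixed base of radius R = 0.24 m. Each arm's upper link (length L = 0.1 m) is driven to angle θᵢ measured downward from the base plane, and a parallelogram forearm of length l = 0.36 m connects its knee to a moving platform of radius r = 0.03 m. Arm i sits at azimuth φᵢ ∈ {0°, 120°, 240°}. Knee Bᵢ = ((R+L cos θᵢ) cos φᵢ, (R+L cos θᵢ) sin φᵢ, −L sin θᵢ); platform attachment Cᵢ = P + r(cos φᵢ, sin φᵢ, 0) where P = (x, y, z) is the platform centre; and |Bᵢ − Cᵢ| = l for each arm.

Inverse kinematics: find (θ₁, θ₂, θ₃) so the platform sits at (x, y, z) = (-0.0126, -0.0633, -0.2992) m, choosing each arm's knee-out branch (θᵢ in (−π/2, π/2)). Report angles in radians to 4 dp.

θ₁ = 0.9599, θ₂ = 1.2220, θ₃ = 0.3495

φ1=0.0° → target in arm frame (-0.0126, -0.0633)
  A=0.2226, B=-0.2992, C=(l²−L²−A²−y'²−z²)/(2L)=-0.1174
  √(A²+B²)=0.3729;  θ1 = -0.9312+1.8910 ≈ 0.9599
φ2=120.0° → target in arm frame (-0.0485, 0.0426)
  e−x'=0.2585;  (l²−L²−(e−x')²−y'²−z²)/2L = -0.1928
  θ2 = atan2(B,A) + arccos(C/0.3954) = 1.2220
rotate P by −φ3: (0.0611, 0.0207, -0.2992)
  A cos θ + B sin θ = C:  0.1489·cos θ + -0.2992·sin θ = 0.0374
  γ=atan2(-0.2992,0.1489)=-1.1091;  ψ=arccos(0.1120)=1.4586;  θ3=γ+ψ≈0.3495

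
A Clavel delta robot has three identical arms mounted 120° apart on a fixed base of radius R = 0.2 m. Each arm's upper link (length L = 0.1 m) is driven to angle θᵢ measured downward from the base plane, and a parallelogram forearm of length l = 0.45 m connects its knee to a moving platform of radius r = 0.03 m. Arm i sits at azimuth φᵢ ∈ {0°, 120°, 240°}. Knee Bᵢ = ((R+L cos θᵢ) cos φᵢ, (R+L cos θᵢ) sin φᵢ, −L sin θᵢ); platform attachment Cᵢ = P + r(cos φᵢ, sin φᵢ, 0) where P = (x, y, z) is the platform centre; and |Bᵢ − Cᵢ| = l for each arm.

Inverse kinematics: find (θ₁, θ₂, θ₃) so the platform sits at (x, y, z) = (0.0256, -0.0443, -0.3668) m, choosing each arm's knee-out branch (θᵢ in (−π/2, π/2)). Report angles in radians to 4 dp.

φ1=0.0° → target in arm frame (0.0256, -0.0443)
  A cos θ + B sin θ = C:  0.1444·cos θ + -0.3668·sin θ = 0.1757
  √(A²+B²)=0.3942;  θ1 = -1.1958+1.1088 ≈ -0.0870
rotate P by −φ2: (-0.0512, 0.0000, -0.3668)
  e−x'=0.2212;  (l²−L²−(e−x')²−y'²−z²)/2L = 0.0452
  √(A²+B²)=0.4283;  θ2 = -1.0282+1.4650 ≈ 0.4368
φ3=240.0° → target in arm frame (0.0256, 0.0443)
  A=0.1444, B=-0.3668, C=(l²−L²−A²−y'²−z²)/(2L)=0.1757
  θ3 = atan2(B,A) + arccos(C/0.3942) = -0.0867

θ₁ = -0.0870, θ₂ = 0.4368, θ₃ = -0.0867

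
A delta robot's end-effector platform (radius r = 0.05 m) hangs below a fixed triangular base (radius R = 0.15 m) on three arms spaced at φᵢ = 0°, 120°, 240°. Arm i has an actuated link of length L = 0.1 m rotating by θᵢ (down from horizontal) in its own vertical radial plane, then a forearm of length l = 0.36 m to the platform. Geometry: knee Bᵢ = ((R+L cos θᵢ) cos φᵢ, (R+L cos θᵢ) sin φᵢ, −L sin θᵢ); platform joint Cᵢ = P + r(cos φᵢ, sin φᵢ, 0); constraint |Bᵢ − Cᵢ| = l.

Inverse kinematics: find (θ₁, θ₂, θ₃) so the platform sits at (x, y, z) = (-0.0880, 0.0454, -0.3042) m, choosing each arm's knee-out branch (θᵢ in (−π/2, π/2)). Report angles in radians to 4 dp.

rotate P by −φ1: (-0.0880, 0.0454, -0.3042)
  e−x'=0.1880;  (l²−L²−(e−x')²−y'²−z²)/2L = -0.0517
  γ=atan2(-0.3042,0.1880)=-1.0172;  ψ=arccos(-0.1446)=1.7159;  θ1=γ+ψ≈0.6987
φ2=120.0° → target in arm frame (0.0833, 0.0535)
  A cos θ + B sin θ = C:  0.0167·cos θ + -0.3042·sin θ = 0.1196
  √(A²+B²)=0.3047;  θ2 = -1.5160+1.1674 ≈ -0.3487
arm 3 (φ=240.0°): x'=0.0047, y'=-0.0989
  A=0.0953, B=-0.3042, C=(l²−L²−A²−y'²−z²)/(2L)=0.0410
  √(A²+B²)=0.3188;  θ3 = -1.2671+1.4419 ≈ 0.1748

θ₁ = 0.6987, θ₂ = -0.3487, θ₃ = 0.1748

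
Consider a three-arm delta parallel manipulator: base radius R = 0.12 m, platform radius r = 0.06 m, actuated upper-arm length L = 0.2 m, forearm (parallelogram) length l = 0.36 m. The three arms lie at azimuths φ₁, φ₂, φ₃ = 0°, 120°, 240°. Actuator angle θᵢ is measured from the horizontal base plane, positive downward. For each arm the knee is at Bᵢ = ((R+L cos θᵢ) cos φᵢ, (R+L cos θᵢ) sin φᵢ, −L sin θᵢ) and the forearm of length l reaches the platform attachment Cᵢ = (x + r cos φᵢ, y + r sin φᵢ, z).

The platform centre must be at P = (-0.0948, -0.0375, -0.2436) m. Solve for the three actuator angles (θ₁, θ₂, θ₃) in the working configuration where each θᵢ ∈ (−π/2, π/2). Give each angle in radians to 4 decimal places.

θ₁ = 0.5237, θ₂ = -0.0003, θ₃ = -0.3490

arm 1 (φ=0.0°): x'=-0.0948, y'=-0.0375
  e−x'=0.1548;  (l²−L²−(e−x')²−y'²−z²)/2L = 0.0122
  γ=atan2(-0.2436,0.1548)=-1.0047;  ψ=arccos(0.0424)=1.5284;  θ1=γ+ψ≈0.5237
arm 2 (φ=120.0°): x'=0.0149, y'=0.1008
  A cos θ + B sin θ = C:  0.0451·cos θ + -0.2436·sin θ = 0.0451
  √(A²+B²)=0.2477;  θ2 = -1.3878+1.3876 ≈ -0.0003
arm 3 (φ=240.0°): x'=0.0799, y'=-0.0633
  A cos θ + B sin θ = C:  -0.0199·cos θ + -0.2436·sin θ = 0.0646
  √(A²+B²)=0.2444;  θ3 = -1.6522+1.3032 ≈ -0.3490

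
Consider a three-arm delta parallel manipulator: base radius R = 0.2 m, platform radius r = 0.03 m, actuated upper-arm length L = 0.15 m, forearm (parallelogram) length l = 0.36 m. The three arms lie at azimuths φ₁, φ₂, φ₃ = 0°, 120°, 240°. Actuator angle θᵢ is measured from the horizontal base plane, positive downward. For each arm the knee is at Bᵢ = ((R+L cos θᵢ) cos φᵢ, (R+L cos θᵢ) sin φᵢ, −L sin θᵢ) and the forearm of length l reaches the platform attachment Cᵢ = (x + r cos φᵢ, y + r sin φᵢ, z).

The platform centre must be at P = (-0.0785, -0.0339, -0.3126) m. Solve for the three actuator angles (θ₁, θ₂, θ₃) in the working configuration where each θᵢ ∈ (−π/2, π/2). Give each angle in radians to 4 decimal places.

rotate P by −φ1: (-0.0785, -0.0339, -0.3126)
  A=0.2485, B=-0.3126, C=(l²−L²−A²−y'²−z²)/(2L)=-0.1784
  γ=atan2(-0.3126,0.2485)=-0.8991;  ψ=arccos(-0.4467)=2.0339;  θ1=γ+ψ≈1.1348
φ2=120.0° → target in arm frame (0.0099, 0.0849)
  e−x'=0.1601;  (l²−L²−(e−x')²−y'²−z²)/2L = -0.0782
  γ=atan2(-0.3126,0.1601)=-1.0975;  ψ=arccos(-0.2227)=1.7954;  θ2=γ+ψ≈0.6980
φ3=240.0° → target in arm frame (0.0686, -0.0510)
  A cos θ + B sin θ = C:  0.1014·cos θ + -0.3126·sin θ = -0.0117
  γ=atan2(-0.3126,0.1014)=-1.2572;  ψ=arccos(-0.0355)=1.6063;  θ3=γ+ψ≈0.3492

θ₁ = 1.1348, θ₂ = 0.6980, θ₃ = 0.3492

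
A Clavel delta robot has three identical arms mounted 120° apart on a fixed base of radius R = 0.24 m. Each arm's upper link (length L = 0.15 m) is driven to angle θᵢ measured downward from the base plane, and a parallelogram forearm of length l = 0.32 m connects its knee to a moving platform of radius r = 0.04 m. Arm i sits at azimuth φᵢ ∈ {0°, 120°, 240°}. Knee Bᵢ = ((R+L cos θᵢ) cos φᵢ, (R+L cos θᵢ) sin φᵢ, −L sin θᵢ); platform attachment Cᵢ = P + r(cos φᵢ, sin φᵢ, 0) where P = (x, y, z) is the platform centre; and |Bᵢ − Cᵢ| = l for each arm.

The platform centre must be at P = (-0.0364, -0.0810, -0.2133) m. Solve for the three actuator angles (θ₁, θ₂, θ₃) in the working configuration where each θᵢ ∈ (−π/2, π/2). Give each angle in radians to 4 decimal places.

arm 1 (φ=0.0°): x'=-0.0364, y'=-0.0810
  A cos θ + B sin θ = C:  0.2364·cos θ + -0.2133·sin θ = -0.0935
  γ=atan2(-0.2133,0.2364)=-0.7341;  ψ=arccos(-0.2936)=1.8688;  θ1=γ+ψ≈1.1347
arm 2 (φ=120.0°): x'=-0.0519, y'=0.0720
  e−x'=0.2519;  (l²−L²−(e−x')²−y'²−z²)/2L = -0.1142
  √(A²+B²)=0.3301;  θ2 = -0.7025+1.9241 ≈ 1.2215
φ3=240.0° → target in arm frame (0.0883, 0.0090)
  A=0.1117, B=-0.2133, C=(l²−L²−A²−y'²−z²)/(2L)=0.0729
  √(A²+B²)=0.2408;  θ3 = -1.0886+1.2634 ≈ 0.1748

θ₁ = 1.1347, θ₂ = 1.2215, θ₃ = 0.1748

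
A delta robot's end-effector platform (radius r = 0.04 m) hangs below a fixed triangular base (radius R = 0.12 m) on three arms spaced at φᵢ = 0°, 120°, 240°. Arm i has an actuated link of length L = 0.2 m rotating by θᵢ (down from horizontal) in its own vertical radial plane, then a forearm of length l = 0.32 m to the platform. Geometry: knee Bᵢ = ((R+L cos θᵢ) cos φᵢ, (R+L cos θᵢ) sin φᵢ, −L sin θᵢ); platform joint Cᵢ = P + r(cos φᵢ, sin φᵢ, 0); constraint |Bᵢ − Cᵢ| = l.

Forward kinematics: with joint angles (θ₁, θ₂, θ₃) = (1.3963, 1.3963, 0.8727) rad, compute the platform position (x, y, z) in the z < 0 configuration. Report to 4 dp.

(-0.0516, -0.0893, -0.4554)

arm 1 at φ=0.0°: e+L cos θ1 = 0.1147;  S1 = (0.1147, 0.0000, -0.1970)
φ2=120.0°: virtual centre (-0.0574, 0.0994, -0.1970), radius l
arm 3 at φ=240.0°: e+L cos θ3 = 0.2086;  S3 = (-0.1043, -0.1806, -0.1532)
|S₂|²−|S₁|² = 0.0000;  |S₃|²−|S₁|² = 0.0150
linear system: -0.3442x+0.1987y = 0.0000−0.0000z; -0.4380x+-0.3612y = 0.0150−0.0875z
Cramer: x(z) = -0.0141+0.0823z;  y(z) = -0.0244+0.1425z
quadratic in z: (1.0271)z²+(0.3658)z+(-0.0464)=0, √Δ=0.5696 → z ∈ {-0.4554, 0.0992}; z = -0.4554 (taking z<0)
x = -0.0516, y = -0.0893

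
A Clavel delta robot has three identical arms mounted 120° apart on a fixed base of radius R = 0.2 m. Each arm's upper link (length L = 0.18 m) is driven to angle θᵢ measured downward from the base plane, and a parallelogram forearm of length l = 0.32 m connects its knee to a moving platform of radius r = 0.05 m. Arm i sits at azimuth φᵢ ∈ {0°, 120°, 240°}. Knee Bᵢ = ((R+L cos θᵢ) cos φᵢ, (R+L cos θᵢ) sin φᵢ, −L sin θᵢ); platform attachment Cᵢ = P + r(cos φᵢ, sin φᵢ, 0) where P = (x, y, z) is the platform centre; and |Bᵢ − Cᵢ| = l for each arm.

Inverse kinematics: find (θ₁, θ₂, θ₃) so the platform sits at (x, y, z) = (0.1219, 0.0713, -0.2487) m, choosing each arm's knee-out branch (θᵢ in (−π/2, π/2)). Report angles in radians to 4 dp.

θ₁ = 0.0873, θ₂ = 0.8726, θ₃ = 1.3961

φ1=0.0° → target in arm frame (0.1219, 0.0713)
  e−x'=0.0281;  (l²−L²−(e−x')²−y'²−z²)/2L = 0.0063
  θ1 = atan2(B,A) + arccos(C/0.2503) = 0.0873
φ2=120.0° → target in arm frame (0.0008, -0.1412)
  e−x'=0.1492;  (l²−L²−(e−x')²−y'²−z²)/2L = -0.0946
  γ=atan2(-0.2487,0.1492)=-1.0304;  ψ=arccos(-0.3262)=1.9031;  θ2=γ+ψ≈0.8726
rotate P by −φ3: (-0.1227, 0.0699, -0.2487)
  A=0.2727, B=-0.2487, C=(l²−L²−A²−y'²−z²)/(2L)=-0.1975
  √(A²+B²)=0.3691;  θ3 = -0.7394+2.1355 ≈ 1.3961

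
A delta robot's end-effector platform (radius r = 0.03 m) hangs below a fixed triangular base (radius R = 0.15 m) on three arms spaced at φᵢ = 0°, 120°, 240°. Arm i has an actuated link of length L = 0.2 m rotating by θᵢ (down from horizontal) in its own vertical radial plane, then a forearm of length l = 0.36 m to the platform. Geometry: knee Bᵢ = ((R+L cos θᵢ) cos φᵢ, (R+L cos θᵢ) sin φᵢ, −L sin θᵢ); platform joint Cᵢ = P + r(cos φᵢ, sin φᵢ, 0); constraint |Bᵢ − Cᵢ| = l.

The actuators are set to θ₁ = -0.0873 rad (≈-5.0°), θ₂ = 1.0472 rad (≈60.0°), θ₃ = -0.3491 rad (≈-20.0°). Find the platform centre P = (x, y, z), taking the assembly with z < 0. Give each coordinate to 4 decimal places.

arm 1 at φ=0.0°: e+L cos θ1 = 0.3192;  centre 1 = (0.3192, 0.0000, 0.0174)
centre 2 = (0.2200·cos120.0°, 0.2200·sin120.0°, -0.1732) = (-0.1100, 0.1905, -0.1732)
centre 3 = (0.3079·cos240.0°, 0.3079·sin240.0°, 0.0684) = (-0.1540, -0.2667, 0.0684)
subtract pairs → two planes through P
linear system: -0.8585x+0.3811y = -0.0238−-0.3813z; -0.9464x+-0.5334y = -0.0027−0.1019z
det = 0.8185;  x = 0.0168+-0.2010z,  y = -0.0247+0.5478z
quadratic in z: (1.3405)z²+(0.0597)z+(-0.0372)=0, √Δ=0.4506 → z ∈ {-0.1903, 0.1458}; z = -0.1903 (taking z<0)
x = 0.0550, y = -0.1290

(0.0550, -0.1290, -0.1903)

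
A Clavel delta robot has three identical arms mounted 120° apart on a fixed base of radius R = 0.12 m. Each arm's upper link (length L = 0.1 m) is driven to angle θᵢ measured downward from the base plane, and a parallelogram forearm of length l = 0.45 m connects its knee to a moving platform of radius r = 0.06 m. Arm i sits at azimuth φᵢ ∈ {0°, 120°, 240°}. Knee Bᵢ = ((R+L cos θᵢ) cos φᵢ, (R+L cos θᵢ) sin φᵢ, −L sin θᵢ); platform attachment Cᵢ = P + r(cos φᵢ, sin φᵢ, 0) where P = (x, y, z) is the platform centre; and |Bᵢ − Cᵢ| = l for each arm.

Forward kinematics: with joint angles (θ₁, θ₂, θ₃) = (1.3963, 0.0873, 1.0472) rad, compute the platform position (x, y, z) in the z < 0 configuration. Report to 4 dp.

φ1=0.0°: virtual centre (0.0774, 0.0000, -0.0985), radius l
S2 = (0.1596·cos120.0°, 0.1596·sin120.0°, -0.0087) = (-0.0798, 0.1382, -0.0087)
φ3=240.0°: virtual centre (-0.0550, -0.0953, -0.0866), radius l
subtract pairs → two planes through P
plane₁₂: -0.3143x+0.2765y+0.1795z = 0.0099
det = 0.1331;  x = -0.0223+0.3064z,  y = 0.0104+-0.3010z
quadratic in z: (1.1845)z²+(0.1297)z+(-0.1828)=0, √Δ=0.9395 → z ∈ {-0.4513, 0.3419}; z = -0.4513 (taking z<0)
x = -0.1606, y = 0.1462

(-0.1606, 0.1462, -0.4513)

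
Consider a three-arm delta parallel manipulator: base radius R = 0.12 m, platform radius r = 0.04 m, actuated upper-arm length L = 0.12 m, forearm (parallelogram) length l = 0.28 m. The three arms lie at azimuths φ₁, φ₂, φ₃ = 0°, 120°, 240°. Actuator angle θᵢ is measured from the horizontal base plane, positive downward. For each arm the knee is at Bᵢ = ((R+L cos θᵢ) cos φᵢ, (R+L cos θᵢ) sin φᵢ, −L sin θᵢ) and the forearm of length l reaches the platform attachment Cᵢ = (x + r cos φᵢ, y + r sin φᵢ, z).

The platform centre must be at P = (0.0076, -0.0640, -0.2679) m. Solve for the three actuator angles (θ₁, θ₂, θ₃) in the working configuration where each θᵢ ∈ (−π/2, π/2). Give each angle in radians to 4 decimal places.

rotate P by −φ1: (0.0076, -0.0640, -0.2679)
  e−x'=0.0724;  (l²−L²−(e−x')²−y'²−z²)/2L = -0.0713
  γ=atan2(-0.2679,0.0724)=-1.3069;  ψ=arccos(-0.2569)=1.8306;  θ1=γ+ψ≈0.5237
rotate P by −φ2: (-0.0592, 0.0254, -0.2679)
  A=0.1392, B=-0.2679, C=(l²−L²−A²−y'²−z²)/(2L)=-0.1158
  √(A²+B²)=0.3019;  θ2 = -1.0915+1.9646 ≈ 0.8730
rotate P by −φ3: (0.0516, 0.0386, -0.2679)
  A cos θ + B sin θ = C:  0.0284·cos θ + -0.2679·sin θ = -0.0419
  √(A²+B²)=0.2694;  θ3 = -1.4653+1.7271 ≈ 0.2618

θ₁ = 0.5237, θ₂ = 0.8730, θ₃ = 0.2618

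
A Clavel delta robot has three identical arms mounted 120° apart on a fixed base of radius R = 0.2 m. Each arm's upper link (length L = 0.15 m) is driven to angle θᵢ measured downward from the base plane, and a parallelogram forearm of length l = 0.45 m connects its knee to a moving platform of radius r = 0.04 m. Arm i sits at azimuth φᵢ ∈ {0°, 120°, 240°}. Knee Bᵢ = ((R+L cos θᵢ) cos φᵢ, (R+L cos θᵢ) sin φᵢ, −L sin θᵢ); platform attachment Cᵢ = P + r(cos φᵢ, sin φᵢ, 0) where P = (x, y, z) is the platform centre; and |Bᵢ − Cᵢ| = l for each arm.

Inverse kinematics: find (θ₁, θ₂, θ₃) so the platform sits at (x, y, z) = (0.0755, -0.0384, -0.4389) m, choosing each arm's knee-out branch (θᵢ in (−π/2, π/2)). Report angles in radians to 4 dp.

θ₁ = 0.3493, θ₂ = 0.9601, θ₃ = 0.6982

arm 1 (φ=0.0°): x'=0.0755, y'=-0.0384
  e−x'=0.0845;  (l²−L²−(e−x')²−y'²−z²)/2L = -0.0708
  γ=atan2(-0.4389,0.0845)=-1.3806;  ψ=arccos(-0.1585)=1.7299;  θ1=γ+ψ≈0.3493
φ2=120.0° → target in arm frame (-0.0710, -0.0462)
  e−x'=0.2310;  (l²−L²−(e−x')²−y'²−z²)/2L = -0.2271
  γ=atan2(-0.4389,0.2310)=-1.0863;  ψ=arccos(-0.4579)=2.0464;  θ2=γ+ψ≈0.9601
arm 3 (φ=240.0°): x'=-0.0045, y'=0.0846
  A=0.1645, B=-0.4389, C=(l²−L²−A²−y'²−z²)/(2L)=-0.1562
  √(A²+B²)=0.4687;  θ3 = -1.2122+1.9104 ≈ 0.6982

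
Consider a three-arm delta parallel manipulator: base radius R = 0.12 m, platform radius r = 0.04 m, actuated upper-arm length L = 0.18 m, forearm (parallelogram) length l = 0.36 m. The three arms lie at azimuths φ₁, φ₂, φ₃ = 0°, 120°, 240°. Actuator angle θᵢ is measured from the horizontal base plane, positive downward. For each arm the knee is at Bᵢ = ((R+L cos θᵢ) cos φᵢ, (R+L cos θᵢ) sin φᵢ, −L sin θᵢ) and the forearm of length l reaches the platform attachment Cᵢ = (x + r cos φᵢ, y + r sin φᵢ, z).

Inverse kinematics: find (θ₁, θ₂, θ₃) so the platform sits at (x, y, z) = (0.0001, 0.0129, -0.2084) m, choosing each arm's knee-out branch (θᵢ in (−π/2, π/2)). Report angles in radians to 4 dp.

θ₁ = -0.2621, θ₂ = -0.3494, θ₃ = -0.1751

rotate P by −φ1: (0.0001, 0.0129, -0.2084)
  A cos θ + B sin θ = C:  0.0799·cos θ + -0.2084·sin θ = 0.1312
  θ1 = atan2(B,A) + arccos(C/0.2232) = -0.2621
rotate P by −φ2: (0.0111, -0.0065, -0.2084)
  A=0.0689, B=-0.2084, C=(l²−L²−A²−y'²−z²)/(2L)=0.1361
  √(A²+B²)=0.2195;  θ2 = -1.2516+0.9022 ≈ -0.3494
rotate P by −φ3: (-0.0112, -0.0064, -0.2084)
  A cos θ + B sin θ = C:  0.0912·cos θ + -0.2084·sin θ = 0.1261
  γ=atan2(-0.2084,0.0912)=-1.1582;  ψ=arccos(0.5544)=0.9831;  θ3=γ+ψ≈-0.1751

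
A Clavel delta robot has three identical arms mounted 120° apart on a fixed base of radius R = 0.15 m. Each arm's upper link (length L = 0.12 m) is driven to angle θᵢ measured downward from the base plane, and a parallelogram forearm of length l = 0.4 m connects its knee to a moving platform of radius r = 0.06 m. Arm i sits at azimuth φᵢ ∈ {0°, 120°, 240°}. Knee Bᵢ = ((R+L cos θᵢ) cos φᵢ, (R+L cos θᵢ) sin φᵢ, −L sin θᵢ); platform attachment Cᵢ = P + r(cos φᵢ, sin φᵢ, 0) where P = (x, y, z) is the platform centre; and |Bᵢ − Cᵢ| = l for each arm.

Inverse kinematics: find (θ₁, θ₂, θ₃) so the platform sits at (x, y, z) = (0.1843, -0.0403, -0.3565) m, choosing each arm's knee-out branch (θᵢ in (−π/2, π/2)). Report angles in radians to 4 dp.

θ₁ = -0.3490, θ₂ = 1.0472, θ₃ = 0.7851

arm 1 (φ=0.0°): x'=0.1843, y'=-0.0403
  A=-0.0943, B=-0.3565, C=(l²−L²−A²−y'²−z²)/(2L)=0.0333
  γ=atan2(-0.3565,-0.0943)=-1.8294;  ψ=arccos(0.0903)=1.4804;  θ1=γ+ψ≈-0.3490
arm 2 (φ=120.0°): x'=-0.1271, y'=-0.1395
  A cos θ + B sin θ = C:  0.2171·cos θ + -0.3565·sin θ = -0.2002
  √(A²+B²)=0.4174;  θ2 = -1.0239+2.0711 ≈ 1.0472
arm 3 (φ=240.0°): x'=-0.0572, y'=0.1798
  A cos θ + B sin θ = C:  0.1472·cos θ + -0.3565·sin θ = -0.1479
  √(A²+B²)=0.3857;  θ3 = -1.1791+1.9642 ≈ 0.7851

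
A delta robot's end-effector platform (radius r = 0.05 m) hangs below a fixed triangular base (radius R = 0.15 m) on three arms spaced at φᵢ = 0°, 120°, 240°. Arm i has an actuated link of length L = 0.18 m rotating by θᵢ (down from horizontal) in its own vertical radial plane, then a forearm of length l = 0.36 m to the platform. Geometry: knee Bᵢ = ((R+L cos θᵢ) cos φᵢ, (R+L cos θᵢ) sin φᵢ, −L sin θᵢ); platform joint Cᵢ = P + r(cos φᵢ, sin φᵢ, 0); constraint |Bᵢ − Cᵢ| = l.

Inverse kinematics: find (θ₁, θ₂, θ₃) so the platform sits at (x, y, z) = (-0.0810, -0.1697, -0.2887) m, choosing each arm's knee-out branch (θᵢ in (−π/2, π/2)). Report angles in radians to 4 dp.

arm 1 (φ=0.0°): x'=-0.0810, y'=-0.1697
  A cos θ + B sin θ = C:  0.1810·cos θ + -0.2887·sin θ = -0.1325
  √(A²+B²)=0.3407;  θ1 = -1.0108+1.9702 ≈ 0.9594
arm 2 (φ=120.0°): x'=-0.1065, y'=0.1550
  A=0.2065, B=-0.2887, C=(l²−L²−A²−y'²−z²)/(2L)=-0.1467
  θ2 = atan2(B,A) + arccos(C/0.3549) = 1.0468
φ3=240.0° → target in arm frame (0.1875, 0.0147)
  e−x'=-0.0875;  (l²−L²−(e−x')²−y'²−z²)/2L = 0.0166
  γ=atan2(-0.2887,-0.0875)=-1.8650;  ψ=arccos(0.0551)=1.5156;  θ3=γ+ψ≈-0.3493

θ₁ = 0.9594, θ₂ = 1.0468, θ₃ = -0.3493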